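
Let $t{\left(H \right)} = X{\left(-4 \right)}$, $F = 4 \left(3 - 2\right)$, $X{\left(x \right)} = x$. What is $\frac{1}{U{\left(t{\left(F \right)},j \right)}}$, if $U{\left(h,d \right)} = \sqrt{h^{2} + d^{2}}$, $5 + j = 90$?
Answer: $\frac{\sqrt{7241}}{7241} \approx 0.011752$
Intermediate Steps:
$F = 4$ ($F = 4 \cdot 1 = 4$)
$j = 85$ ($j = -5 + 90 = 85$)
$t{\left(H \right)} = -4$
$U{\left(h,d \right)} = \sqrt{d^{2} + h^{2}}$
$\frac{1}{U{\left(t{\left(F \right)},j \right)}} = \frac{1}{\sqrt{85^{2} + \left(-4\right)^{2}}} = \frac{1}{\sqrt{7225 + 16}} = \frac{1}{\sqrt{7241}} = \frac{\sqrt{7241}}{7241}$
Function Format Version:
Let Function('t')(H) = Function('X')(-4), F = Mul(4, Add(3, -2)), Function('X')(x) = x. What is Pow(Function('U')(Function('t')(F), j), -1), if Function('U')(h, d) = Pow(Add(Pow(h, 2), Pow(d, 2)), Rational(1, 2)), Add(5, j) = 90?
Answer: Mul(Rational(1, 7241), Pow(7241, Rational(1, 2))) ≈ 0.011752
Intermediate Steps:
F = 4 (F = Mul(4, 1) = 4)
j = 85 (j = Add(-5, 90) = 85)
Function('t')(H) = -4
Function('U')(h, d) = Pow(Add(Pow(d, 2), Pow(h, 2)), Rational(1, 2))
Pow(Function('U')(Function('t')(F), j), -1) = Pow(Pow(Add(Pow(85, 2), Pow(-4, 2)), Rational(1, 2)), -1) = Pow(Pow(Add(7225, 16), Rational(1, 2)), -1) = Pow(Pow(7241, Rational(1, 2)), -1) = Mul(Rational(1, 7241), Pow(7241, Rational(1, 2)))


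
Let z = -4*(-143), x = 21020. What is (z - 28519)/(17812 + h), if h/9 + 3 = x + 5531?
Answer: -27947/256744 ≈ -0.10885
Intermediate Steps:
z = 572
h = 238932 (h = -27 + 9*(21020 + 5531) = -27 + 9*26551 = -27 + 238959 = 238932)
(z - 28519)/(17812 + h) = (572 - 28519)/(17812 + 238932) = -27947/256744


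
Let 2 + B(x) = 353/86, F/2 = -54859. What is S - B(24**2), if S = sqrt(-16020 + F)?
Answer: -181/86 + I*sqrt(125738) ≈ -2.1047 + 354.6*I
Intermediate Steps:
F = -109718 (F = 2*(-54859) = -109718)
B(x) = 181/86 (B(x) = -2 + 353/86 = 181/86)
S = I*sqrt(125738) (S = sqrt(-16020 - 109718) = sqrt(-125738) = I*sqrt(125738) ≈ 354.6*I)
S - B(24**2) = I*sqrt(125738) - 1*181/86 = I*sqrt(125738) - 181/86 = -181/86 + I*sqrt(125738)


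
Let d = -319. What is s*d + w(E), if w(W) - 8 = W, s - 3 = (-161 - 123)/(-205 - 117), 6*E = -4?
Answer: -594583/483 ≈ -1231.0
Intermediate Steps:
E = -⅔ (E = (⅙)*(-4) = -⅔ ≈ -0.66667)
s = 625/161 (s = 3 + (-161 - 123)/(-205 - 117) = 3 - 284/(-322) = 3 - 284*(-1/322) = 3 + 142/161 = 625/161 ≈ 3.8820)
w(W) = 8 + W
s*d + w(E) = (625/161)*(-319) + (8 - ⅔) = -199375/161 + 22/3 = -594583/483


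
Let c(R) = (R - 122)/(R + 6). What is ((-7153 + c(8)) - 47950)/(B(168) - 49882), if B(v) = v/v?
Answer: 385778/349167 ≈ 1.1049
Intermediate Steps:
B(v) = 1
c(R) = (-122 + R)/(6 + R)
((-7153 + c(8)) - 47950)/(B(168) - 49882) = ((-7153 + (-122 + 8)/(6 + 8)) - 47950)/(1 - 49882) = ((-7153 - 114/14) - 47950)/(-49881) = ((-7153 + (1/14)*(-114)) - 47950)*(-1/49881) = ((-7153 - 57/7) - 47950)*(-1/49881) = (-50128/7 - 47950)*(-1/49881) = -385778/7*(-1/49881) = 385778/349167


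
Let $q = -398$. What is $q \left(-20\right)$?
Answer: $7960$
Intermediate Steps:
$q \left(-20\right) = \left(-398\right) \left(-20\right) = 7960$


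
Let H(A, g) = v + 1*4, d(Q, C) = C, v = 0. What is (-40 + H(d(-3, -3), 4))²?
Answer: 1296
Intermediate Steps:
H(A, g) = 4 (H(A, g) = 0 + 1*4 = 0 + 4 = 4)
(-40 + H(d(-3, -3), 4))² = (-40 + 4)² = (-36)² = 1296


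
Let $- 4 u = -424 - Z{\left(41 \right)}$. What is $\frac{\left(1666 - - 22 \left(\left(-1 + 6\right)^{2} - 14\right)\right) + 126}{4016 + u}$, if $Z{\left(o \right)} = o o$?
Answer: $\frac{8136}{18169} \approx 0.4478$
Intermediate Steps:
$Z{\left(o \right)} = o^{2}$
$u = \frac{2105}{4}$ ($u = - \frac{-424 - 41^{2}}{4} = - \frac{-424 - 1681}{4} = \left(- \frac{1}{4}\right) \left(-2105\right) = \frac{2105}{4} \approx 526.25$)
$\frac{\left(1666 - - 22 \left(\left(-1 + 6\right)^{2} - 14\right)\right) + 126}{4016 + u} = \frac{\left(1666 - - 22 \left(\left(-1 + 6\right)^{2} - 14\right)\right) + 126}{4016 + \frac{2105}{4}} = \frac{\left(1666 - - 22 \left(5^{2} - 14\right)\right) + 126}{\frac{18169}{4}} = \left(\left(1666 - - 22 \left(25 - 14\right)\right) + 126\right) \frac{4}{18169} = \left(\left(1666 - \left(-22\right) 11\right) + 126\right) \frac{4}{18169} = \left(\left(1666 - -242\right) + 126\right) \frac{4}{18169} = \left(\left(1666 + 242\right) + 126\right) \frac{4}{18169} = \left(1908 + 126\right) \frac{4}{18169} = 2034 \cdot \frac{4}{18169} = \frac{8136}{18169}$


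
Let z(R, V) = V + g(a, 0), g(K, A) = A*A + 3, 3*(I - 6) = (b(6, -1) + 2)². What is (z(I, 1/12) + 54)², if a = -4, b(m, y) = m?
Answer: 469225/144 ≈ 3258.5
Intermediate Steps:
I = 82/3 (I = 6 + (6 + 2)²/3 = 6 + (⅓)*8² = 6 + (⅓)*64 = 6 + 64/3 = 82/3 ≈ 27.333)
g(K, A) = 3 + A² (g(K, A) = A² + 3 = 3 + A²)
z(R, V) = 3 + V (z(R, V) = V + (3 + 0²) = V + (3 + 0) = V + 3 = 3 + V)
(z(I, 1/12) + 54)² = ((3 + 1/12) + 54)² = (37/12 + 54)² = (685/12)² = 469225/144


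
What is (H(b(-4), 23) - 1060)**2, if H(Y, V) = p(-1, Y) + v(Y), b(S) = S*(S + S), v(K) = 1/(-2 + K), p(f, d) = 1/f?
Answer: 1013085241/900 ≈ 1.1257e+6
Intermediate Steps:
b(S) = 2*S**2 (b(S) = S*(2*S) = 2*S**2)
H(Y, V) = -1 + 1/(-2 + Y) (H(Y, V) = 1/(-1) + 1/(-2 + Y) = -1 + 1/(-2 + Y))
(H(b(-4), 23) - 1060)**2 = ((3 - 2*(-4)**2)/(-2 + 2*(-4)**2) - 1060)**2 = ((3 - 2*16)/(-2 + 2*16) - 1060)**2 = ((3 - 1*32)/(-2 + 32) - 1060)**2 = ((3 - 32)/30 - 1060)**2 = ((1/30)*(-29) - 1060)**2 = (-29/30 - 1060)**2 = (-31829/30)**2 = 1013085241/900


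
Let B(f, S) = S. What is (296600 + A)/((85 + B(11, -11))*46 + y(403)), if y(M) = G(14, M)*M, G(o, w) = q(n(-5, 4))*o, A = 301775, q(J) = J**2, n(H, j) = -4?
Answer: 598375/93676 ≈ 6.3877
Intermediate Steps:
G(o, w) = 16*o (G(o, w) = (-4)**2*o = 16*o)
y(M) = 224*M (y(M) = (16*14)*M = 224*M)
(296600 + A)/((85 + B(11, -11))*46 + y(403)) = (296600 + 301775)/((85 - 11)*46 + 224*403) = 598375/(74*46 + 90272) = 598375/(3404 + 90272) = 598375/93676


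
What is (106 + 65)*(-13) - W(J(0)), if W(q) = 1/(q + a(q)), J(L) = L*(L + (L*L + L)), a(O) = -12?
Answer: -26675/12 ≈ -2222.9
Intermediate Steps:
J(L) = L*(L² + 2*L) (J(L) = L*(L + (L² + L)) = L*(L + (L + L²)) = L*(L² + 2*L))
W(q) = 1/(-12 + q) (W(q) = 1/(q - 12) = 1/(-12 + q))
(106 + 65)*(-13) - W(J(0)) = (106 + 65)*(-13) - 1/(-12 + 0²*(2 + 0)) = 171*(-13) - 1/(-12 + 0*2) = -2223 - 1/(-12 + 0) = -2223 - 1/(-12) = -2223 - 1*(-1/12) = -2223 + 1/12 = -26675/12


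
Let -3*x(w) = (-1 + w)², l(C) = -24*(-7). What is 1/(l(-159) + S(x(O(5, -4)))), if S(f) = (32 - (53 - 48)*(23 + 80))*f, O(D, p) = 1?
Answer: 1/168 ≈ 0.0059524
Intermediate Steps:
l(C) = 168
x(w) = -(-1 + w)²/3
S(f) = -483*f (S(f) = (32 - 5*103)*f = (32 - 1*515)*f = (32 - 515)*f = -483*f)
1/(l(-159) + S(x(O(5, -4)))) = 1/(168 - (-161)*(-1 + 1)²) = 1/(168 - (-161)*0²) = 1/(168 - (-161)*0) = 1/(168 - 483*0) = 1/(168 + 0) = 1/168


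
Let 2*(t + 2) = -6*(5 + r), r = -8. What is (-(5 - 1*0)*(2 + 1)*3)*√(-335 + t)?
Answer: -90*I*√82 ≈ -814.98*I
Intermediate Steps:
t = 7 (t = -2 + (-6*(5 - 8))/2 = -2 + (-6*(-3))/2 = -2 + (½)*18 = -2 + 9 = 7)
(-(5 - 1*0)*(2 + 1)*3)*√(-335 + t) = (-(5 - 1*0)*(2 + 1)*3)*√(-335 + 7) = (-(5 + 0)*3*3)*√(-328) = (-5*3*3)*(2*I*√82) = (-15*3)*(2*I*√82) = (-1*45)*(2*I*√82) = -90*I*√82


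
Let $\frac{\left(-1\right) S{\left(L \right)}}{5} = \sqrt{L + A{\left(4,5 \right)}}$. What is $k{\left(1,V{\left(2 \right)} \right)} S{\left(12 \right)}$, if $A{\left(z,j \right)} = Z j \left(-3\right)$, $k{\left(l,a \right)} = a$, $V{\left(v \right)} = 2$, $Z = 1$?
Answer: $- 10 i \sqrt{3} \approx - 17.32 i$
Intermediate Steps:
$A{\left(z,j \right)} = - 3 j$ ($A{\left(z,j \right)} = 1 j \left(-3\right) = j \left(-3\right) = - 3 j$)
$S{\left(L \right)} = - 5 \sqrt{-15 + L}$ ($S{\left(L \right)} = - 5 \sqrt{L - 15} = - 5 \sqrt{-15 + L}$)
$k{\left(1,V{\left(2 \right)} \right)} S{\left(12 \right)} = 2 \left(- 5 \sqrt{-15 + 12}\right) = 2 \left(- 5 \sqrt{-3}\right) = 2 \left(- 5 i \sqrt{3}\right) = - 10 i \sqrt{3}$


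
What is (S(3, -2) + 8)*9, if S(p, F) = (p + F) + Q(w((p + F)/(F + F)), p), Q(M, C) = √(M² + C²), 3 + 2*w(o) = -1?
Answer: 81 + 9*√13 ≈ 113.45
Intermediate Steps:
w(o) = -2 (w(o) = -3/2 + (½)*(-1) = -3/2 - ½ = -2)
Q(M, C) = √(C² + M²)
S(p, F) = F + p + √(4 + p²) (S(p, F) = (p + F) + √(p² + (-2)²) = (F + p) + √(p² + 4) = (F + p) + √(4 + p²) = F + p + √(4 + p²))
(S(3, -2) + 8)*9 = ((-2 + 3 + √(4 + 3²)) + 8)*9 = ((-2 + 3 + √(4 + 9)) + 8)*9 = ((-2 + 3 + √13) + 8)*9 = ((1 + √13) + 8)*9 = (9 + √13)*9 = 81 + 9*√13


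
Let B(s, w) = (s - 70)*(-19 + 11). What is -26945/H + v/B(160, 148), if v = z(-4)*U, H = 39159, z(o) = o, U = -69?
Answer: -839119/783180 ≈ -1.0714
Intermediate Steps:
B(s, w) = 560 - 8*s (B(s, w) = (-70 + s)*(-8) = 560 - 8*s)
v = 276 (v = -4*(-69) = 276)
-26945/H + v/B(160, 148) = -26945/39159 + 276/(560 - 8*160) = -26945*1/39159 + 276/(560 - 1280) = -26945/39159 + 276/(-720) = -26945/39159 + 276*(-1/720) = -26945/39159 - 23/60 = -839119/783180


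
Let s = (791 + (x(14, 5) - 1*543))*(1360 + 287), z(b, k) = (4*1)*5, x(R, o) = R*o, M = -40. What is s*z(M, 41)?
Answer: 10474920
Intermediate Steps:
z(b, k) = 20 (z(b, k) = 4*5 = 20)
s = 523746 (s = (791 + (14*5 - 1*543))*(1360 + 287) = (791 + (70 - 543))*1647 = (791 - 473)*1647 = 318*1647 = 523746)
s*z(M, 41) = 523746*20 = 10474920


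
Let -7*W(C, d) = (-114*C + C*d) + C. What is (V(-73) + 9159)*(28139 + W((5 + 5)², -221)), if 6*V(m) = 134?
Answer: 2115131304/7 ≈ 3.0216e+8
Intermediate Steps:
V(m) = 67/3 (V(m) = (⅙)*134 = 67/3)
W(C, d) = 113*C/7 - C*d/7 (W(C, d) = -((-114*C + C*d) + C)/7 = -(-113*C + C*d)/7 = 113*C/7 - C*d/7)
(V(-73) + 9159)*(28139 + W((5 + 5)², -221)) = (67/3 + 9159)*(28139 + (5 + 5)²*(113 - 1*(-221))/7) = 27544*(28139 + (⅐)*10²*(113 + 221))/3 = 27544*(28139 + (⅐)*100*334)/3 = 27544*(28139 + 33400/7)/3 = (27544/3)*(230373/7) = 2115131304/7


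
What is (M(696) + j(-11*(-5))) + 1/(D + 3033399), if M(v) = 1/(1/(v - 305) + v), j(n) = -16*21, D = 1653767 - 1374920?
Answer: -302863960379549/901384689702 ≈ -336.00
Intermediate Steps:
D = 278847
j(n) = -336
M(v) = 1/(v + 1/(-305 + v)) (M(v) = 1/(1/(-305 + v) + v) = 1/(v + 1/(-305 + v)))
(M(696) + j(-11*(-5))) + 1/(D + 3033399) = ((-305 + 696)/(1 + 696**2 - 305*696) - 336) + 1/(278847 + 3033399) = (391/(1 + 484416 - 212280) - 336) + 1/3312246 = (391/272137 - 336) + 1/3312246 = -91437641/272137 + 1/3312246 = -302863960379549/901384689702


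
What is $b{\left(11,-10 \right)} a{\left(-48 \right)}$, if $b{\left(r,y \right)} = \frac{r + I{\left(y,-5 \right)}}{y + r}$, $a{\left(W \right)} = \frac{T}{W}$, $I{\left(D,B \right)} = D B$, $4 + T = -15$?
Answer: $\frac{1159}{48} \approx 24.146$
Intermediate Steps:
$T = -19$ ($T = -4 - 15 = -19$)
$I{\left(D,B \right)} = B D$
$a{\left(W \right)} = - \frac{19}{W}$
$b{\left(r,y \right)} = \frac{r - 5 y}{r + y}$ ($b{\left(r,y \right)} = \frac{r - 5 y}{y + r} = \frac{r - 5 y}{r + y}$)
$b{\left(11,-10 \right)} a{\left(-48 \right)} = \frac{11 - -50}{11 - 10} \left(- \frac{19}{-48}\right) = \frac{11 + 50}{1} \left(\left(-19\right) \left(- \frac{1}{48}\right)\right) = 1 \cdot 61 \cdot \frac{19}{48} = 61 \cdot \frac{19}{48} = \frac{1159}{48}$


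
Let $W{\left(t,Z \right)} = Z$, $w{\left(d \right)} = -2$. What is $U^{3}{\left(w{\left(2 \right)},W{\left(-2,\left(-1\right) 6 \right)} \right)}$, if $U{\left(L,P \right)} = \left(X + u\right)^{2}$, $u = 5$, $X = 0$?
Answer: $15625$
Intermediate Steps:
$U{\left(L,P \right)} = 25$ ($U{\left(L,P \right)} = \left(0 + 5\right)^{2} = 5^{2} = 25$)
$U^{3}{\left(w{\left(2 \right)},W{\left(-2,\left(-1\right) 6 \right)} \right)} = 25^{3} = 15625$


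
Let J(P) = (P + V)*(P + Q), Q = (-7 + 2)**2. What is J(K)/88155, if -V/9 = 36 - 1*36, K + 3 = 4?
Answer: 26/88155 ≈ 0.00029493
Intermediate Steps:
K = 1 (K = -3 + 4 = 1)
V = 0 (V = -9*(36 - 1*36) = -9*(36 - 36) = -9*0 = 0)
Q = 25 (Q = (-5)**2 = 25)
J(P) = P*(25 + P) (J(P) = (P + 0)*(P + 25) = P*(25 + P))
J(K)/88155 = (1*(25 + 1))/88155 = (1*26)*(1/88155) = 26*(1/88155) = 26/88155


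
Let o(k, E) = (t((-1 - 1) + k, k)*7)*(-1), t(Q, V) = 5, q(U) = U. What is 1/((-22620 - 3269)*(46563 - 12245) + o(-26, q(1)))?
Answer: -1/888458737 ≈ -1.1255e-9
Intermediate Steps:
o(k, E) = -35 (o(k, E) = (5*7)*(-1) = 35*(-1) = -35)
1/((-22620 - 3269)*(46563 - 12245) + o(-26, q(1))) = 1/((-22620 - 3269)*(46563 - 12245) - 35) = 1/(-25889*34318 - 35) = 1/(-888458702 - 35) = 1/(-888458737) = -1/888458737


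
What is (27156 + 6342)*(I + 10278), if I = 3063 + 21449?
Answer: 1165395420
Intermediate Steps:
I = 24512
(27156 + 6342)*(I + 10278) = (27156 + 6342)*(24512 + 10278) = 33498*34790 = 1165395420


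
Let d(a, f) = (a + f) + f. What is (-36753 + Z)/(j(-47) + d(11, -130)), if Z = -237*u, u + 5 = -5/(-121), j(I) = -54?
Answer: 1434971/12221 ≈ 117.42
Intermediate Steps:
d(a, f) = a + 2*f
u = -600/121 (u = -5 - 5/(-121) = -5 - 5*(-1/121) = -5 + 5/121 = -600/121 ≈ -4.9587)
Z = 142200/121 (Z = -237*(-600/121) = 142200/121 ≈ 1175.2)
(-36753 + Z)/(j(-47) + d(11, -130)) = (-36753 + 142200/121)/(-54 + (11 + 2*(-130))) = -4304913/(121*(-54 + (11 - 260))) = -4304913/(121*(-54 - 249)) = -4304913/121/(-303) = -4304913/121*(-1/303) = 1434971/12221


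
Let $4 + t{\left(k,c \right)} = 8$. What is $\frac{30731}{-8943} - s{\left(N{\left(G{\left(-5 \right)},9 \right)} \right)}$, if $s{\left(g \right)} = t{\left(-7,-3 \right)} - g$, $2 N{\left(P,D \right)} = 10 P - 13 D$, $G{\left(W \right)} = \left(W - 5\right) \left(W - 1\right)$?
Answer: $\frac{4186463}{17886} \approx 234.06$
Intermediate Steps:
$G{\left(W \right)} = \left(-1 + W\right) \left(-5 + W\right)$ ($G{\left(W \right)} = \left(-5 + W\right) \left(-1 + W\right) = \left(-1 + W\right) \left(-5 + W\right)$)
$t{\left(k,c \right)} = 4$ ($t{\left(k,c \right)} = -4 + 8 = 4$)
$N{\left(P,D \right)} = 5 P - \frac{13 D}{2}$ ($N{\left(P,D \right)} = \frac{10 P - 13 D}{2} = \frac{- 13 D + 10 P}{2} = 5 P - \frac{13 D}{2}$)
$s{\left(g \right)} = 4 - g$
$\frac{30731}{-8943} - s{\left(N{\left(G{\left(-5 \right)},9 \right)} \right)} = \frac{30731}{-8943} - \left(4 - \left(5 \left(5 + \left(-5\right)^{2} - -30\right) - \frac{117}{2}\right)\right) = 30731 \left(- \frac{1}{8943}\right) - \left(4 - \left(5 \left(5 + 25 + 30\right) - \frac{117}{2}\right)\right) = - \frac{30731}{8943} - \left(4 - \left(5 \cdot 60 - \frac{117}{2}\right)\right) = - \frac{30731}{8943} - \left(4 - \left(300 - \frac{117}{2}\right)\right) = - \frac{30731}{8943} - \left(4 - \frac{483}{2}\right) = - \frac{30731}{8943} - - \frac{475}{2} = - \frac{30731}{8943} + \frac{475}{2} = \frac{4186463}{17886}$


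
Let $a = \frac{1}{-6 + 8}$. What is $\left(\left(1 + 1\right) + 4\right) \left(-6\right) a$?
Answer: $-18$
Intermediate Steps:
$a = \frac{1}{2} \approx 0.5$
$\left(\left(1 + 1\right) + 4\right) \left(-6\right) a = \left(\left(1 + 1\right) + 4\right) \left(-6\right) \frac{1}{2} = \left(2 + 4\right) \left(-6\right) \frac{1}{2} = 6 \left(-6\right) \frac{1}{2} = \left(-36\right) \frac{1}{2} = -18$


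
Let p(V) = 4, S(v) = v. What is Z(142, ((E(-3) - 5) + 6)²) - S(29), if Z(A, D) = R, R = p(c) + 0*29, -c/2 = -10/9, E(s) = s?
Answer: -25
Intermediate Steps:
c = 20/9 (c = -(-20)/9 = -2*(-10/9) = 20/9 ≈ 2.2222)
R = 4 (R = 4 + 0*29 = 4 + 0 = 4)
Z(A, D) = 4
Z(142, ((E(-3) - 5) + 6)²) - S(29) = 4 - 1*29 = 4 - 29 = -25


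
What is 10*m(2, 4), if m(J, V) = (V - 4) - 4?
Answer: -40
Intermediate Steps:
m(J, V) = -8 + V (m(J, V) = (-4 + V) - 4 = -8 + V)
10*m(2, 4) = 10*(-8 + 4) = 10*(-4) = -40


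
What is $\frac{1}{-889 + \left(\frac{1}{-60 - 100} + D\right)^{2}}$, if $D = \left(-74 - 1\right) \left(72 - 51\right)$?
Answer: $\frac{25600}{63481745601} \approx 4.0327 \cdot 10^{-7}$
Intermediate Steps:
$D = -1575$ ($D = \left(-75\right) 21 = -1575$)
$\frac{1}{-889 + \left(\frac{1}{-60 - 100} + D\right)^{2}} = \frac{1}{-889 + \left(\frac{1}{-60 - 100} - 1575\right)^{2}} = \frac{1}{-889 + \left(\frac{1}{-160} - 1575\right)^{2}} = \frac{1}{-889 + \left(- \frac{1}{160} - 1575\right)^{2}} = \frac{1}{-889 + \left(- \frac{252001}{160}\right)^{2}} = \frac{1}{-889 + \frac{63504504001}{25600}} = \frac{1}{\frac{63481745601}{25600}} = \frac{25600}{63481745601}$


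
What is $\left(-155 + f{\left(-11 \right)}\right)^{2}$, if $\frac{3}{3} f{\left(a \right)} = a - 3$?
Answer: $28561$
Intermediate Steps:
$f{\left(a \right)} = -3 + a$ ($f{\left(a \right)} = a - 3 = -3 + a$)
$\left(-155 + f{\left(-11 \right)}\right)^{2} = \left(-155 - 14\right)^{2} = \left(-169\right)^{2} = 28561$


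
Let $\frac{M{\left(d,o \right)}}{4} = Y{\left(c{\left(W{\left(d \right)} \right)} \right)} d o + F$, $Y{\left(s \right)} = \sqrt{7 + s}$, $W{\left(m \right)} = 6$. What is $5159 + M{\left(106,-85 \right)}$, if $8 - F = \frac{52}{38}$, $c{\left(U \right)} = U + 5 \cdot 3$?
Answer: $\frac{98525}{19} - 72080 \sqrt{7} \approx -1.8552 \cdot 10^{5}$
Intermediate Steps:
$c{\left(U \right)} = 15 + U$ ($c{\left(U \right)} = U + 15 = 15 + U$)
$F = \frac{126}{19}$ ($F = 8 - \frac{52}{38} = 8 - 52 \cdot \frac{1}{38} = 8 - \frac{26}{19} = \frac{126}{19} \approx 6.6316$)
$M{\left(d,o \right)} = \frac{504}{19} + 8 d o \sqrt{7}$ ($M{\left(d,o \right)} = 4 \left(\sqrt{7 + \left(15 + 6\right)} d o + \frac{126}{19}\right) = 4 \left(\sqrt{7 + 21} d o + \frac{126}{19}\right) = 4 \left(\sqrt{28} d o + \frac{126}{19}\right) = 4 \left(2 \sqrt{7} d o + \frac{126}{19}\right) = 4 \left(2 d \sqrt{7} o + \frac{126}{19}\right) = 4 \left(2 d o \sqrt{7} + \frac{126}{19}\right) = 4 \left(\frac{126}{19} + 2 d o \sqrt{7}\right) = \frac{504}{19} + 8 d o \sqrt{7}$)
$5159 + M{\left(106,-85 \right)} = 5159 + \left(\frac{504}{19} + 8 \cdot 106 \left(-85\right) \sqrt{7}\right) = 5159 + \left(\frac{504}{19} - 72080 \sqrt{7}\right) = \frac{98525}{19} - 72080 \sqrt{7}$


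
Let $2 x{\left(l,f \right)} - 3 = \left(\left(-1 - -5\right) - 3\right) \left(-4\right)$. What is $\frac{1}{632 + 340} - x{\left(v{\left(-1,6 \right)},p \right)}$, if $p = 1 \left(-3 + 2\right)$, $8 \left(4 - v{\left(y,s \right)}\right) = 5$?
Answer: $\frac{487}{972} \approx 0.50103$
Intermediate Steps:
$v{\left(y,s \right)} = \frac{27}{8}$ ($v{\left(y,s \right)} = 4 - \frac{5}{8} = \frac{27}{8}$)
$p = -1$ ($p = 1 \left(-1\right) = -1$)
$x{\left(l,f \right)} = - \frac{1}{2}$ ($x{\left(l,f \right)} = \frac{3}{2} + \frac{\left(\left(-1 - -5\right) - 3\right) \left(-4\right)}{2} = \frac{3}{2} + \frac{\left(\left(-1 + 5\right) - 3\right) \left(-4\right)}{2} = \frac{3}{2} + \frac{\left(4 - 3\right) \left(-4\right)}{2} = \frac{3}{2} + \frac{1 \left(-4\right)}{2} = \frac{3}{2} + \frac{1}{2} \left(-4\right) = \frac{3}{2} - 2 = - \frac{1}{2}$)
$\frac{1}{632 + 340} - x{\left(v{\left(-1,6 \right)},p \right)} = \frac{1}{632 + 340} - - \frac{1}{2} = \frac{1}{972} + \frac{1}{2} = \frac{487}{972}$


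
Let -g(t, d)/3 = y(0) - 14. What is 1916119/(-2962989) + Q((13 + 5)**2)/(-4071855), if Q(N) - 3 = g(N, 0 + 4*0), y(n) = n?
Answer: -520152804350/804324104973 ≈ -0.64670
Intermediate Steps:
g(t, d) = 42 (g(t, d) = -3*(0 - 14) = -3*(-14) = 42)
Q(N) = 45 (Q(N) = 3 + 42 = 45)
1916119/(-2962989) + Q((13 + 5)**2)/(-4071855) = 1916119/(-2962989) + 45/(-4071855) = 1916119*(-1/2962989) + 45*(-1/4071855) = -1916119/2962989 - 3/271457 = -520152804350/804324104973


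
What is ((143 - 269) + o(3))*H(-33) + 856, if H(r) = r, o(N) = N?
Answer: 4915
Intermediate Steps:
((143 - 269) + o(3))*H(-33) + 856 = ((143 - 269) + 3)*(-33) + 856 = (-126 + 3)*(-33) + 856 = -123*(-33) + 856 = 4059 + 856 = 4915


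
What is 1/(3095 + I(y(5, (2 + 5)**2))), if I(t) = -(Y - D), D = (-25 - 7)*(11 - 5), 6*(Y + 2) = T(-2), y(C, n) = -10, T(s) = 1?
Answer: 6/17429 ≈ 0.00034425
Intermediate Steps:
Y = -11/6 (Y = -2 + (1/6)*1 = -2 + 1/6 = -11/6 ≈ -1.8333)
D = -192 (D = -32*6 = -192)
I(t) = -1141/6 (I(t) = -(-11/6 - 1*(-192)) = -(-11/6 + 192) = -1*1141/6 = -1141/6)
1/(3095 + I(y(5, (2 + 5)**2))) = 1/(3095 - 1141/6) = 1/(17429/6) = 6/17429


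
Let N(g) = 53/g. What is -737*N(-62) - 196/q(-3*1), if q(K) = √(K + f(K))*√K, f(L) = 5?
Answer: 39061/62 + 98*I*√6/3 ≈ 630.02 + 80.017*I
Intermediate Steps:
q(K) = √K*√(5 + K) (q(K) = √(K + 5)*√K = √(5 + K)*√K = √K*√(5 + K))
-737*N(-62) - 196/q(-3*1) = -737*53/(-62) - 196*(-I*√3/(3*√(5 - 3*1))) = -737*53*(-1/62) - 196*(-I*√3/(3*√(5 - 3))) = -737/(1/(-53/62)) - 196*(-I*√6/6) = -737/(-62/53) - 196*(-I*√6/6) = -737*(-53/62) - (-98)*I*√6/3 = 39061/62 + 98*I*√6/3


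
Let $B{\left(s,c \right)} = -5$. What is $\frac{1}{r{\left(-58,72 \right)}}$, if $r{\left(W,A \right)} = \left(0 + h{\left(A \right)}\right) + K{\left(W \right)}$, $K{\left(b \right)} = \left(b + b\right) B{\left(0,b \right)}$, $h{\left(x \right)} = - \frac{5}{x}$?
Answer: $\frac{72}{41755} \approx 0.0017243$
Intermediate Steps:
$K{\left(b \right)} = - 10 b$ ($K{\left(b \right)} = \left(b + b\right) \left(-5\right) = 2 b \left(-5\right) = - 10 b$)
$r{\left(W,A \right)} = - 10 W - \frac{5}{A}$ ($r{\left(W,A \right)} = \left(0 - \frac{5}{A}\right) - 10 W = - \frac{5}{A} - 10 W = - 10 W - \frac{5}{A}$)
$\frac{1}{r{\left(-58,72 \right)}} = \frac{1}{\left(-10\right) \left(-58\right) - \frac{5}{72}} = \frac{1}{580 - \frac{5}{72}} = \frac{1}{\frac{41755}{72}} = \frac{72}{41755}$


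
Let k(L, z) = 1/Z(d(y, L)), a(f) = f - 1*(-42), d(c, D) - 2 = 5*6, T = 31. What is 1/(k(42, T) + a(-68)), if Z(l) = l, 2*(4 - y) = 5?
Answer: -32/831 ≈ -0.038508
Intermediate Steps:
y = 3/2 (y = 4 - ½*5 = 4 - 5/2 = 3/2 ≈ 1.5000)
d(c, D) = 32 (d(c, D) = 2 + 5*6 = 2 + 30 = 32)
a(f) = 42 + f (a(f) = f + 42 = 42 + f)
k(L, z) = 1/32
1/(k(42, T) + a(-68)) = 1/(1/32 + (42 - 68)) = 1/(1/32 - 26) = 1/(-831/32) = -32/831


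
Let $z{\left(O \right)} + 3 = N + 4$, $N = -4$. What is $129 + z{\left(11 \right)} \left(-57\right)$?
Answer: $300$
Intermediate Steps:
$z{\left(O \right)} = -3$ ($z{\left(O \right)} = -3 + \left(-4 + 4\right) = -3 + 0 = -3$)
$129 + z{\left(11 \right)} \left(-57\right) = 129 - -171 = 129 + 171 = 300$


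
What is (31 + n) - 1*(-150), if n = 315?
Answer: 496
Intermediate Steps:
(31 + n) - 1*(-150) = (31 + 315) - 1*(-150) = 346 + 150 = 496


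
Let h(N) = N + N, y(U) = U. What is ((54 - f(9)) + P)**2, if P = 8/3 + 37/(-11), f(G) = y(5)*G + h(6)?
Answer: 14884/1089 ≈ 13.668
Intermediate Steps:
h(N) = 2*N
f(G) = 12 + 5*G (f(G) = 5*G + 2*6 = 5*G + 12 = 12 + 5*G)
P = -23/33 (P = 8*(1/3) + 37*(-1/11) = 8/3 - 37/11 = -23/33 ≈ -0.69697)
((54 - f(9)) + P)**2 = ((54 - (12 + 5*9)) - 23/33)**2 = ((54 - (12 + 45)) - 23/33)**2 = ((54 - 1*57) - 23/33)**2 = ((54 - 57) - 23/33)**2 = (-3 - 23/33)**2 = (-122/33)**2 = 14884/1089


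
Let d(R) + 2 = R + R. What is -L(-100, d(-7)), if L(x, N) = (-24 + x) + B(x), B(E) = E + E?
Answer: 324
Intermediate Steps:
B(E) = 2*E
d(R) = -2 + 2*R (d(R) = -2 + (R + R) = -2 + 2*R)
L(x, N) = -24 + 3*x (L(x, N) = (-24 + x) + 2*x = -24 + 3*x)
-L(-100, d(-7)) = -(-24 + 3*(-100)) = -(-24 - 300) = -1*(-324) = 324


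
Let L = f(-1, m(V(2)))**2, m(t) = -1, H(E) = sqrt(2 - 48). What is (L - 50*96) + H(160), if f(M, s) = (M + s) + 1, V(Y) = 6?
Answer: -4799 + I*sqrt(46) ≈ -4799.0 + 6.7823*I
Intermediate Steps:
H(E) = I*sqrt(46) (H(E) = sqrt(-46) = I*sqrt(46))
f(M, s) = 1 + M + s
L = 1 (L = (1 - 1 - 1)**2 = (-1)**2 = 1)
(L - 50*96) + H(160) = (1 - 50*96) + I*sqrt(46) = (1 - 4800) + I*sqrt(46) = -4799 + I*sqrt(46)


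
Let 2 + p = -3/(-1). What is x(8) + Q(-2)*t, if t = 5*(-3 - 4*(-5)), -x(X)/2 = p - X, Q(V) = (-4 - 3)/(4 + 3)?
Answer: -71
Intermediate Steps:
p = 1 (p = -2 - 3/(-1) = -2 - 3*(-1) = -2 + 3 = 1)
Q(V) = -1 (Q(V) = -7/7 = -7*⅐ = -1)
x(X) = -2 + 2*X (x(X) = -2*(1 - X) = -2 + 2*X)
t = 85 (t = 5*(-3 + 20) = 5*17 = 85)
x(8) + Q(-2)*t = (-2 + 2*8) - 1*85 = (-2 + 16) - 85 = 14 - 85 = -71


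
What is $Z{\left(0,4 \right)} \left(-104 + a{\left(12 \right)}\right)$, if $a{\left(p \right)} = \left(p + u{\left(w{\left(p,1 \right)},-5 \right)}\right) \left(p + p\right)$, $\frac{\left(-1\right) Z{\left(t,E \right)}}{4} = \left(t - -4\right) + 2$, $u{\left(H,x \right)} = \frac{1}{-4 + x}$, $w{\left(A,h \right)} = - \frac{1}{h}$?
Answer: $-4352$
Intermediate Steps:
$Z{\left(t,E \right)} = -24 - 4 t$ ($Z{\left(t,E \right)} = - 4 \left(\left(t - -4\right) + 2\right) = - 4 \left(\left(t + 4\right) + 2\right) = - 4 \left(\left(4 + t\right) + 2\right) = - 4 \left(6 + t\right) = -24 - 4 t$)
$a{\left(p \right)} = 2 p \left(- \frac{1}{9} + p\right)$ ($a{\left(p \right)} = \left(p + \frac{1}{-4 - 5}\right) \left(p + p\right) = \left(p + \frac{1}{-9}\right) 2 p = \left(p - \frac{1}{9}\right) 2 p = \left(- \frac{1}{9} + p\right) 2 p = 2 p \left(- \frac{1}{9} + p\right)$)
$Z{\left(0,4 \right)} \left(-104 + a{\left(12 \right)}\right) = \left(-24 - 0\right) \left(-104 + \frac{2}{9} \cdot 12 \left(-1 + 9 \cdot 12\right)\right) = \left(-24 + 0\right) \left(-104 + \frac{2}{9} \cdot 12 \left(-1 + 108\right)\right) = - 24 \left(-104 + \frac{2}{9} \cdot 12 \cdot 107\right) = - 24 \left(-104 + \frac{856}{3}\right) = \left(-24\right) \frac{544}{3} = -4352$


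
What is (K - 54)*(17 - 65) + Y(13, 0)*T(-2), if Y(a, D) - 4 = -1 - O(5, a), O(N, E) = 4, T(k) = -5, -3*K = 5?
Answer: 2677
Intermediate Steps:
K = -5/3 (K = -⅓*5 = -5/3 ≈ -1.6667)
Y(a, D) = -1 (Y(a, D) = 4 + (-1 - 1*4) = 4 + (-1 - 4) = 4 - 5 = -1)
(K - 54)*(17 - 65) + Y(13, 0)*T(-2) = (-5/3 - 54)*(17 - 65) - 1*(-5) = -167/3*(-48) + 5 = 2672 + 5 = 2677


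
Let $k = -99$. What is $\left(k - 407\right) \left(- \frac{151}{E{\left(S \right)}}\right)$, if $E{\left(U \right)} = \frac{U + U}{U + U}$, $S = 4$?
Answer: $76406$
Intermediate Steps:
$E{\left(U \right)} = 1$ ($E{\left(U \right)} = \frac{2 U}{2 U} = 2 U \frac{1}{2 U} = 1$)
$\left(k - 407\right) \left(- \frac{151}{E{\left(S \right)}}\right) = \left(-99 - 407\right) \left(- \frac{151}{1}\right) = - 506 \left(\left(-151\right) 1\right) = \left(-506\right) \left(-151\right) = 76406$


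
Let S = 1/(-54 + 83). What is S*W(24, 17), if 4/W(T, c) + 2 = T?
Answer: 2/319 ≈ 0.0062696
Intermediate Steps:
S = 1/29 ≈ 0.034483
W(T, c) = 4/(-2 + T)
S*W(24, 17) = (4/(-2 + 24))/29 = (4/22)/29 = (4*(1/22))/29 = (1/29)*(2/11) = 2/319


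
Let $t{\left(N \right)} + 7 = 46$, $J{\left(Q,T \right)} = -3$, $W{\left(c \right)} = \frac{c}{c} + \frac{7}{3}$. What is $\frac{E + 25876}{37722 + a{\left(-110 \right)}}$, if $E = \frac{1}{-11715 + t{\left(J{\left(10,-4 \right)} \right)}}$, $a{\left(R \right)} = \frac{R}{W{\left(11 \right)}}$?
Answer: $\frac{302128175}{440056764} \approx 0.68657$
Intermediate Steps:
$W{\left(c \right)} = \frac{10}{3}$ ($W{\left(c \right)} = 1 + 7 \cdot \frac{1}{3} = 1 + \frac{7}{3} = \frac{10}{3}$)
$t{\left(N \right)} = 39$ ($t{\left(N \right)} = -7 + 46 = 39$)
$a{\left(R \right)} = \frac{3 R}{10}$ ($a{\left(R \right)} = \frac{R}{\frac{10}{3}} = R \frac{3}{10} = \frac{3 R}{10}$)
$E = - \frac{1}{11676}$ ($E = \frac{1}{-11715 + 39} = \frac{1}{-11676} = - \frac{1}{11676} \approx -8.5646 \cdot 10^{-5}$)
$\frac{E + 25876}{37722 + a{\left(-110 \right)}} = \frac{- \frac{1}{11676} + 25876}{37722 + \frac{3}{10} \left(-110\right)} = \frac{302128175}{11676 \left(37722 - 33\right)} = \frac{302128175}{11676 \cdot 37689} = \frac{302128175}{11676} \cdot \frac{1}{37689} = \frac{302128175}{440056764}$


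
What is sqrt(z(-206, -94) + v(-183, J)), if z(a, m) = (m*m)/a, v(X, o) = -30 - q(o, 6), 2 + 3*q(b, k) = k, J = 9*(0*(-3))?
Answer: 2*I*sqrt(1771806)/309 ≈ 8.6155*I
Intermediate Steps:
J = 0 (J = 9*0 = 0)
q(b, k) = -2/3 + k/3
v(X, o) = -94/3 (v(X, o) = -30 - (-2/3 + (1/3)*6) = -30 - (-2/3 + 2) = -30 - 1*4/3 = -30 - 4/3 = -94/3)
z(a, m) = m**2/a
sqrt(z(-206, -94) + v(-183, J)) = sqrt((-94)**2/(-206) - 94/3) = sqrt(-1/206*8836 - 94/3) = sqrt(-4418/103 - 94/3) = sqrt(-22936/309) = 2*I*sqrt(1771806)/309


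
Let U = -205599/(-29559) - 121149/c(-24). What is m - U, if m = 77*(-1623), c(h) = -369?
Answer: -50620350869/403973 ≈ -1.2531e+5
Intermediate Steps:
U = 135441086/403973 (U = -205599/(-29559) - 121149/(-369) = -205599*(-1/29559) - 121149*(-1/369) = 68533/9853 + 13461/41 = 135441086/403973 ≈ 335.27)
m = -124971
m - U = -124971 - 1*135441086/403973 = -124971 - 135441086/403973 = -50620350869/403973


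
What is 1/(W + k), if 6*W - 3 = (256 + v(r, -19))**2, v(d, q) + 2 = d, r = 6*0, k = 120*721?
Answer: 6/583639 ≈ 1.0280e-5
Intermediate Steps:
k = 86520
r = 0
v(d, q) = -2 + d
W = 64519/6 (W = 1/2 + (256 + (-2 + 0))**2/6 = 1/2 + (256 - 2)**2/6 = 1/2 + (1/6)*254**2 = 1/2 + (1/6)*64516 = 1/2 + 32258/3 = 64519/6 ≈ 10753.)
1/(W + k) = 1/(64519/6 + 86520) = 1/(583639/6) = 6/583639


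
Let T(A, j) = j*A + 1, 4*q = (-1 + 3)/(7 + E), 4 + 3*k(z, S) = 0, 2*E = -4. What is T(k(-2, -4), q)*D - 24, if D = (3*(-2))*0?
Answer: -24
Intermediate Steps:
E = -2 (E = (1/2)*(-4) = -2)
k(z, S) = -4/3 (k(z, S) = -4/3 + (1/3)*0 = -4/3 + 0 = -4/3)
D = 0 (D = -6*0 = 0)
q = 1/10 (q = ((-1 + 3)/(7 - 2))/4 = (2/5)/4 = (2*(1/5))/4 = (1/4)*(2/5) = 1/10 ≈ 0.10000)
T(A, j) = 1 + A*j (T(A, j) = A*j + 1 = 1 + A*j)
T(k(-2, -4), q)*D - 24 = (1 - 4/3*1/10)*0 - 24 = (1 - 2/15)*0 - 24 = (13/15)*0 - 24 = 0 - 24 = -24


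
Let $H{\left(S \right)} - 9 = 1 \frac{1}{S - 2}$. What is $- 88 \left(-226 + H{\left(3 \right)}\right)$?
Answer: $19008$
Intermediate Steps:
$H{\left(S \right)} = 9 + \frac{1}{-2 + S}$ ($H{\left(S \right)} = 9 + 1 \frac{1}{S - 2} = 9 + 1 \frac{1}{-2 + S} = 9 + \frac{1}{-2 + S}$)
$- 88 \left(-226 + H{\left(3 \right)}\right) = - 88 \left(-226 + \frac{-17 + 9 \cdot 3}{-2 + 3}\right) = - 88 \left(-226 + \frac{-17 + 27}{1}\right) = - 88 \left(-226 + 1 \cdot 10\right) = - 88 \left(-226 + 10\right) = \left(-88\right) \left(-216\right) = 19008$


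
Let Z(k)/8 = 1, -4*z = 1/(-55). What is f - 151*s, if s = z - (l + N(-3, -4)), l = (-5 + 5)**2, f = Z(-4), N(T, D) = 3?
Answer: 101269/220 ≈ 460.31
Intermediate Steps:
z = 1/220 (z = -1/4/(-55) = -1/4*(-1/55) = 1/220 ≈ 0.0045455)
Z(k) = 8 (Z(k) = 8*1 = 8)
f = 8
l = 0 (l = 0**2 = 0)
s = -659/220 (s = 1/220 - (0 + 3) = 1/220 - 1*3 = 1/220 - 3 = -659/220 ≈ -2.9955)
f - 151*s = 8 - 151*(-659/220) = 8 + 99509/220 = 101269/220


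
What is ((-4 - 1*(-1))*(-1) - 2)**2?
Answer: 1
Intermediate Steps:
((-4 - 1*(-1))*(-1) - 2)**2 = ((-4 + 1)*(-1) - 2)**2 = (-3*(-1) - 2)**2 = (3 - 2)**2 = 1**2 = 1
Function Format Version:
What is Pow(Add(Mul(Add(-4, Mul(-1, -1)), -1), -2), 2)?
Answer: 1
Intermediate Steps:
Pow(Add(Mul(Add(-4, Mul(-1, -1)), -1), -2), 2) = Pow(Add(Mul(Add(-4, 1), -1), -2), 2) = Pow(Add(Mul(-3, -1), -2), 2) = Pow(Add(3, -2), 2) = Pow(1, 2) = 1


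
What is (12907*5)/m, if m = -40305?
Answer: -12907/8061 ≈ -1.6012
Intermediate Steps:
(12907*5)/m = (12907*5)/(-40305) = 64535*(-1/40305) = -12907/8061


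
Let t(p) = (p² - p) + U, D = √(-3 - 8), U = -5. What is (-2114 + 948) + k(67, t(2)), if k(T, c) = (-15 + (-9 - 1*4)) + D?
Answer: -1194 + I*√11 ≈ -1194.0 + 3.3166*I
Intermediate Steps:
D = I*√11 (D = √(-11) = I*√11 ≈ 3.3166*I)
t(p) = -5 + p² - p (t(p) = (p² - p) - 5 = -5 + p² - p)
k(T, c) = -28 + I*√11 (k(T, c) = (-15 + (-9 - 1*4)) + I*√11 = (-15 + (-9 - 4)) + I*√11 = (-15 - 13) + I*√11 = -28 + I*√11)
(-2114 + 948) + k(67, t(2)) = (-2114 + 948) + (-28 + I*√11) = -1166 + (-28 + I*√11) = -1194 + I*√11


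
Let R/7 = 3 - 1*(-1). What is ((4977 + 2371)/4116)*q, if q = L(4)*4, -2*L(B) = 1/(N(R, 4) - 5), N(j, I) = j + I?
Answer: -3674/27783 ≈ -0.13224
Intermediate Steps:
R = 28 (R = 7*(3 - 1*(-1)) = 7*(3 + 1) = 7*4 = 28)
N(j, I) = I + j
L(B) = -1/54 (L(B) = -1/(2*((4 + 28) - 5)) = -1/(2*(32 - 5)) = -1/2/27 = -1/2*1/27 = -1/54)
q = -2/27 (q = -1/54*4 = -2/27 ≈ -0.074074)
((4977 + 2371)/4116)*q = ((4977 + 2371)/4116)*(-2/27) = (7348*(1/4116))*(-2/27) = (1837/1029)*(-2/27) = -3674/27783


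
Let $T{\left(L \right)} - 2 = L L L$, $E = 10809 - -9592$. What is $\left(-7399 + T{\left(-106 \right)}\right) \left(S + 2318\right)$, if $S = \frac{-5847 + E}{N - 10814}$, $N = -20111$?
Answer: $- \frac{85889775551148}{30925} \approx -2.7774 \cdot 10^{9}$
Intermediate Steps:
$E = 20401$ ($E = 10809 + 9592 = 20401$)
$T{\left(L \right)} = 2 + L^{3}$ ($T{\left(L \right)} = 2 + L L L = 2 + L^{2} L = 2 + L^{3}$)
$S = - \frac{14554}{30925}$ ($S = \frac{-5847 + 20401}{-20111 - 10814} = \frac{14554}{-30925} = 14554 \left(- \frac{1}{30925}\right) = - \frac{14554}{30925} \approx -0.47062$)
$\left(-7399 + T{\left(-106 \right)}\right) \left(S + 2318\right) = \left(-7399 + \left(2 + \left(-106\right)^{3}\right)\right) \left(- \frac{14554}{30925} + 2318\right) = \left(-7399 + \left(2 - 1191016\right)\right) \frac{71669596}{30925} = \left(-7399 - 1191014\right) \frac{71669596}{30925} = \left(-1198413\right) \frac{71669596}{30925} = - \frac{85889775551148}{30925}$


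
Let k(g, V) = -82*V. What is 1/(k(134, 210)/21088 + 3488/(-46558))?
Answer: -122726888/109410463 ≈ -1.1217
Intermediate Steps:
1/(k(134, 210)/21088 + 3488/(-46558)) = 1/(-82*210/21088 + 3488/(-46558)) = 1/(-17220*1/21088 + 3488*(-1/46558)) = 1/(-4305/5272 - 1744/23279) = 1/(-109410463/122726888) = -122726888/109410463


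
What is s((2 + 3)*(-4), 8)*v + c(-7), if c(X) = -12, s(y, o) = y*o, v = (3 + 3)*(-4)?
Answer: 3828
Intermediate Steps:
v = -24 (v = 6*(-4) = -24)
s(y, o) = o*y
s((2 + 3)*(-4), 8)*v + c(-7) = (8*((2 + 3)*(-4)))*(-24) - 12 = (8*(5*(-4)))*(-24) - 12 = (8*(-20))*(-24) - 12 = -160*(-24) - 12 = 3840 - 12 = 3828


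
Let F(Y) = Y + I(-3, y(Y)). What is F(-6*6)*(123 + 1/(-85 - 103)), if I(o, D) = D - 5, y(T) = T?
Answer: -1780471/188 ≈ -9470.6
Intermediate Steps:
I(o, D) = -5 + D
F(Y) = -5 + 2*Y (F(Y) = Y + (-5 + Y) = -5 + 2*Y)
F(-6*6)*(123 + 1/(-85 - 103)) = (-5 + 2*(-6*6))*(123 + 1/(-85 - 103)) = (-5 + 2*(-36))*(123 + 1/(-188)) = (-5 - 72)*(123 - 1/188) = -77*23123/188 = -1780471/188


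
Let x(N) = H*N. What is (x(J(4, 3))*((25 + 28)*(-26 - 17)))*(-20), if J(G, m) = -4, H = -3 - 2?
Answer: 911600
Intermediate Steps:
H = -5
x(N) = -5*N
(x(J(4, 3))*((25 + 28)*(-26 - 17)))*(-20) = ((-5*(-4))*((25 + 28)*(-26 - 17)))*(-20) = (20*(53*(-43)))*(-20) = (20*(-2279))*(-20) = -45580*(-20) = 911600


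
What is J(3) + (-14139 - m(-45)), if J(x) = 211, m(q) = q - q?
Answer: -13928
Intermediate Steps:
m(q) = 0
J(3) + (-14139 - m(-45)) = 211 + (-14139 - 1*0) = 211 + (-14139 + 0) = 211 - 14139 = -13928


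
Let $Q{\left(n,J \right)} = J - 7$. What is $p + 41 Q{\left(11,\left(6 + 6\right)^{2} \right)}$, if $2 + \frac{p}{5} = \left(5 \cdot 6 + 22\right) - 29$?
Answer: $5722$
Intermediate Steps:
$Q{\left(n,J \right)} = -7 + J$ ($Q{\left(n,J \right)} = J - 7 = -7 + J$)
$p = 105$ ($p = -10 + 5 \left(\left(5 \cdot 6 + 22\right) - 29\right) = -10 + 5 \left(\left(30 + 22\right) - 29\right) = -10 + 5 \left(52 - 29\right) = -10 + 5 \cdot 23 = -10 + 115 = 105$)
$p + 41 Q{\left(11,\left(6 + 6\right)^{2} \right)} = 105 + 41 \left(-7 + \left(6 + 6\right)^{2}\right) = 105 + 41 \left(-7 + 12^{2}\right) = 105 + 41 \left(-7 + 144\right) = 105 + 41 \cdot 137 = 105 + 5617 = 5722$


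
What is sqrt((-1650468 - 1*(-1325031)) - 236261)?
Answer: I*sqrt(561698) ≈ 749.46*I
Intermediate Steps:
sqrt((-1650468 - 1*(-1325031)) - 236261) = sqrt((-1650468 + 1325031) - 236261) = sqrt(-325437 - 236261) = sqrt(-561698) = I*sqrt(561698)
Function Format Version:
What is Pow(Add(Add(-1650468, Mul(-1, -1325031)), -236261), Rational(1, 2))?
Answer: Mul(I, Pow(561698, Rational(1, 2))) ≈ Mul(749.46, I)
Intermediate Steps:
Pow(Add(Add(-1650468, Mul(-1, -1325031)), -236261), Rational(1, 2)) = Pow(Add(Add(-1650468, 1325031), -236261), Rational(1, 2)) = Pow(Add(-325437, -236261), Rational(1, 2)) = Pow(-561698, Rational(1, 2)) = Mul(I, Pow(561698, Rational(1, 2)))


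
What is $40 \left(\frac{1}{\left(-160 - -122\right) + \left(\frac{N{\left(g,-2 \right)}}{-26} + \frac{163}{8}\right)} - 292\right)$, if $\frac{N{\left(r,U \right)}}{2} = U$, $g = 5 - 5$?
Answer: $- \frac{21226720}{1817} \approx -11682.0$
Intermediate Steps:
$g = 0$ ($g = 5 - 5 = 0$)
$N{\left(r,U \right)} = 2 U$
$40 \left(\frac{1}{\left(-160 - -122\right) + \left(\frac{N{\left(g,-2 \right)}}{-26} + \frac{163}{8}\right)} - 292\right) = 40 \left(\frac{1}{\left(-160 - -122\right) + \left(\frac{2 \left(-2\right)}{-26} + \frac{163}{8}\right)} - 292\right) = 40 \left(\frac{1}{\left(-160 + 122\right) + \left(\left(-4\right) \left(- \frac{1}{26}\right) + 163 \cdot \frac{1}{8}\right)} - 292\right) = 40 \left(\frac{1}{-38 + \left(\frac{2}{13} + \frac{163}{8}\right)} - 292\right) = 40 \left(\frac{1}{-38 + \frac{2135}{104}} - 292\right) = 40 \left(\frac{1}{- \frac{1817}{104}} - 292\right) = 40 \left(- \frac{104}{1817} - 292\right) = 40 \left(- \frac{530668}{1817}\right) = - \frac{21226720}{1817}$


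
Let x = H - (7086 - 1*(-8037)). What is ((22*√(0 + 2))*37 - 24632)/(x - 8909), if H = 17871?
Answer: 24632/6161 - 814*√2/6161 ≈ 3.8112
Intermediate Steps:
x = 2748 (x = 17871 - (7086 - 1*(-8037)) = 17871 - (7086 + 8037) = 17871 - 1*15123 = 17871 - 15123 = 2748)
((22*√(0 + 2))*37 - 24632)/(x - 8909) = ((22*√(0 + 2))*37 - 24632)/(2748 - 8909) = ((22*√2)*37 - 24632)/(-6161) = (814*√2 - 24632)*(-1/6161) = (-24632 + 814*√2)*(-1/6161) = 24632/6161 - 814*√2/6161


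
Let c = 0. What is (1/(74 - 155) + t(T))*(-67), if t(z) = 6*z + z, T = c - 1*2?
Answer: 76045/81 ≈ 938.83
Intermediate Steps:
T = -2 (T = 0 - 1*2 = 0 - 2 = -2)
t(z) = 7*z
(1/(74 - 155) + t(T))*(-67) = (1/(74 - 155) + 7*(-2))*(-67) = (1/(-81) - 14)*(-67) = (-1/81 - 14)*(-67) = -1135/81*(-67) = 76045/81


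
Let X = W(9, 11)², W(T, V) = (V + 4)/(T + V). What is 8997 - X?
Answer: 143943/16 ≈ 8996.4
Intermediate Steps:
W(T, V) = (4 + V)/(T + V)
X = 9/16 (X = ((4 + 11)/(9 + 11))² = (15/20)² = ((1/20)*15)² = (¾)² = 9/16 ≈ 0.56250)
8997 - X = 8997 - 1*9/16 = 8997 - 9/16 = 143943/16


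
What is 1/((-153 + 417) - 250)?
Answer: 1/14 ≈ 0.071429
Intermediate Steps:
1/((-153 + 417) - 250) = 1/(264 - 250) = 1/14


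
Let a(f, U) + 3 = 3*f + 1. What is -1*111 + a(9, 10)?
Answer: -86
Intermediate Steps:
a(f, U) = -2 + 3*f (a(f, U) = -3 + (3*f + 1) = -3 + (1 + 3*f) = -2 + 3*f)
-1*111 + a(9, 10) = -1*111 + (-2 + 3*9) = -111 + (-2 + 27) = -111 + 25 = -86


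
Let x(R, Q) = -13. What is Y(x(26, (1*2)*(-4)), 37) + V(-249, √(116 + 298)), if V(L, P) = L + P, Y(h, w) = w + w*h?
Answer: -693 + 3*√46 ≈ -672.65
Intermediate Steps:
Y(h, w) = w + h*w
Y(x(26, (1*2)*(-4)), 37) + V(-249, √(116 + 298)) = 37*(1 - 13) + (-249 + √(116 + 298)) = 37*(-12) + (-249 + √414) = -444 + (-249 + 3*√46) = -693 + 3*√46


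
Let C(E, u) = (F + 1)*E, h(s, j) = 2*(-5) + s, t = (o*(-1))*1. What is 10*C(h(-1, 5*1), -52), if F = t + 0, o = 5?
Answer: 440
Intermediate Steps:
t = -5 (t = (5*(-1))*1 = -5*1 = -5)
F = -5 (F = -5 + 0 = -5)
h(s, j) = -10 + s
C(E, u) = -4*E (C(E, u) = (-5 + 1)*E = -4*E)
10*C(h(-1, 5*1), -52) = 10*(-4*(-10 - 1)) = 10*(-4*(-11)) = 10*44 = 440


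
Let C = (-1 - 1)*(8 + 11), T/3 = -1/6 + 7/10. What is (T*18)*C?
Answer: -5472/5 ≈ -1094.4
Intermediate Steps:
T = 8/5 (T = 3*(-1/6 + 7/10) = 3*(-1*⅙ + 7*(⅒)) = 3*(-⅙ + 7/10) = 3*(8/15) = 8/5 ≈ 1.6000)
C = -38 (C = -2*19 = -38)
(T*18)*C = ((8/5)*18)*(-38) = (144/5)*(-38) = -5472/5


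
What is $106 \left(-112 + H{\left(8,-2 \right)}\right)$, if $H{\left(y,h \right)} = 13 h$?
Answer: $-14628$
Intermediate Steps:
$106 \left(-112 + H{\left(8,-2 \right)}\right) = 106 \left(-112 + 13 \left(-2\right)\right) = 106 \left(-112 - 26\right) = 106 \left(-138\right) = -14628$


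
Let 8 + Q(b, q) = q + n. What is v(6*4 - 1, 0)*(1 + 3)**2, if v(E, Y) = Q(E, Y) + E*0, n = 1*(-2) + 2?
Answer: -128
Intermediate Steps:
n = 0 (n = -2 + 2 = 0)
Q(b, q) = -8 + q (Q(b, q) = -8 + (q + 0) = -8 + q)
v(E, Y) = -8 + Y (v(E, Y) = (-8 + Y) + E*0 = (-8 + Y) + 0 = -8 + Y)
v(6*4 - 1, 0)*(1 + 3)**2 = (-8 + 0)*(1 + 3)**2 = -8*4**2 = -8*16 = -128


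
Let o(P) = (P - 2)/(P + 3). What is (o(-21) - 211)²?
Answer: 14250625/324 ≈ 43983.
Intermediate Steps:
o(P) = (-2 + P)/(3 + P)
(o(-21) - 211)² = ((-2 - 21)/(3 - 21) - 211)² = (-23/(-18) - 211)² = (-1/18*(-23) - 211)² = (23/18 - 211)² = (-3775/18)² = 14250625/324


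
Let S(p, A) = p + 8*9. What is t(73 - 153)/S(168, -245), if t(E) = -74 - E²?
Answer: -1079/40 ≈ -26.975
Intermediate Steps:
S(p, A) = 72 + p (S(p, A) = p + 72 = 72 + p)
t(73 - 153)/S(168, -245) = (-74 - (73 - 153)²)/(72 + 168) = (-74 - 1*(-80)²)/240 = (-74 - 1*6400)*(1/240) = (-74 - 6400)*(1/240) = -6474*1/240 = -1079/40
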